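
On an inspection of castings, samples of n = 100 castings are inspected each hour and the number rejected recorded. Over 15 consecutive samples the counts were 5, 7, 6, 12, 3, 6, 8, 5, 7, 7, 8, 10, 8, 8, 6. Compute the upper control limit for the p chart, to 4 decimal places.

0.1475

p̄ = Σdᵢ / (k·n) = 106 / (15 × 100) = 0.07067
UCL = p̄ + 3·√(p̄(1−p̄)/n) = 0.07067 + 3 × √(0.07067×0.92933/100) = 0.07067 + 3 × 0.02563 = 0.14755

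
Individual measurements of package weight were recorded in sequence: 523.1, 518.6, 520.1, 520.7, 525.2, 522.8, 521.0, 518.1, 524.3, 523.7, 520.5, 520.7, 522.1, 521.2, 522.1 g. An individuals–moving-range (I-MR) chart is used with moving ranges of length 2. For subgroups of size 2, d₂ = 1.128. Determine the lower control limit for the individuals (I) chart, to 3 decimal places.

X̄ = (523.1 + 518.6 + 520.1 + 520.7 + 525.2 + 522.8 + 521.0 + 518.1 + 524.3 + 523.7 + 520.5 + 520.7 + 522.1 + 521.2 + 522.1) / 15 = 521.6133
Moving ranges: 4.5, 1.5, 0.6, 4.5, 2.4, 1.8, 2.9, 6.2, 0.6, 3.2, 0.2, 1.4, 0.9, 0.9; M̄R̄ = 31.6000 / 14 = 2.2571
LCL = X̄ − 3·M̄R̄/d₂ = 521.6133 − 3 × 2.2571 / 1.128 = 515.6103

515.610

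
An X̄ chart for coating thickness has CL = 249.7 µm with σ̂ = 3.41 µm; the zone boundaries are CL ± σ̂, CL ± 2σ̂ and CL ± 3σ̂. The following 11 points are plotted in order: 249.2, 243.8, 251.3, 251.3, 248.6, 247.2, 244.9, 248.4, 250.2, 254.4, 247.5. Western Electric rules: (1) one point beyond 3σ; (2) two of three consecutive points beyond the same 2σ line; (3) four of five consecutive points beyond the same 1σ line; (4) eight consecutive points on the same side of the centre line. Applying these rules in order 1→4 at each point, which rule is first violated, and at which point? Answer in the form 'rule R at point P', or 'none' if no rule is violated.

Zone of each point (C = within 1σ̂, B = 1σ̂–2σ̂, A = 2σ̂–3σ̂, * = beyond 3σ̂; sign = side of CL): 1:-C, 2:-B, 3:+C, 4:+C, 5:-C, 6:-C, 7:-B, 8:-C, 9:+C, 10:+B, 11:-C
No rule fires across all 11 points.

none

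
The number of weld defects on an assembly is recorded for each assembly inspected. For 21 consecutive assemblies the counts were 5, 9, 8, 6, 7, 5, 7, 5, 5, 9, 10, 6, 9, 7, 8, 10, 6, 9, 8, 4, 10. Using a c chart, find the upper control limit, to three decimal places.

c̄ = (5 + 9 + 8 + 6 + 7 + 5 + 7 + 5 + 5 + 9 + 10 + 6 + 9 + 7 + 8 + 10 + 6 + 9 + 8 + 4 + 10) / 21 = 153 / 21 = 7.2857
UCL = c̄ + 3√c̄ = 7.2857 + 3 × √7.2857 = 7.2857 + 3 × 2.6992 = 15.3833

15.383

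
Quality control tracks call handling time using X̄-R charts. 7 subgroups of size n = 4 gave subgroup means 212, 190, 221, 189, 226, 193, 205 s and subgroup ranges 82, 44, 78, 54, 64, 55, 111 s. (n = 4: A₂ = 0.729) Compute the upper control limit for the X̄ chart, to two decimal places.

X̄̄ = (212 + 190 + 221 + 189 + 226 + 193 + 205) / 7 = 1436.0000 / 7 = 205.1429
R̄ = (82 + 44 + 78 + 54 + 64 + 55 + 111) / 7 = 488.0000 / 7 = 69.7143
UCL = X̄̄ + A₂·R̄ = 205.1429 + 0.729 × 69.7143 = 255.9646

255.96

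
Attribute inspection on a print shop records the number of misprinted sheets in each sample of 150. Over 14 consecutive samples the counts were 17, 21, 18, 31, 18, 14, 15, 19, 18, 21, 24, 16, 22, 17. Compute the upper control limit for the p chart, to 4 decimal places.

0.2112

p̄ = Σdᵢ / (k·n) = 271 / (14 × 150) = 0.12905
UCL = p̄ + 3·√(p̄(1−p̄)/n) = 0.12905 + 3 × √(0.12905×0.87095/150) = 0.12905 + 3 × 0.02737 = 0.21117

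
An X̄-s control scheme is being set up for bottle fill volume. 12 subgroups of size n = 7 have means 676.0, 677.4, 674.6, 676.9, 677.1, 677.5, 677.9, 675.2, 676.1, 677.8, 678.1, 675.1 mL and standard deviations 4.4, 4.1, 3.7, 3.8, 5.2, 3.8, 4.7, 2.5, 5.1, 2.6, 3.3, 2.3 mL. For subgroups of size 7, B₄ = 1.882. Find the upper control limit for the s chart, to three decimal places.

7.136

s̄ = (4.4 + 4.1 + 3.7 + 3.8 + 5.2 + 3.8 + 4.7 + 2.5 + 5.1 + 2.6 + 3.3 + 2.3) / 12 = 3.7917
UCL_s = B₄·s̄ = 1.882 × 3.7917 = 7.1359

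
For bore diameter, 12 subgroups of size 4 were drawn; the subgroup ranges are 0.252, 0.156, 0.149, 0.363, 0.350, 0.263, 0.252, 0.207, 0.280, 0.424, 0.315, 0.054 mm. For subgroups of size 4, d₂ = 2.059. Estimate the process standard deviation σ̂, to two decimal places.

0.12

R̄ = (0.252 + 0.156 + 0.149 + 0.363 + 0.350 + 0.263 + 0.252 + 0.207 + 0.280 + 0.424 + 0.315 + 0.054) / 12 = 0.2554
σ̂ = R̄ / d₂ = 0.2554 / 2.059 = 0.1240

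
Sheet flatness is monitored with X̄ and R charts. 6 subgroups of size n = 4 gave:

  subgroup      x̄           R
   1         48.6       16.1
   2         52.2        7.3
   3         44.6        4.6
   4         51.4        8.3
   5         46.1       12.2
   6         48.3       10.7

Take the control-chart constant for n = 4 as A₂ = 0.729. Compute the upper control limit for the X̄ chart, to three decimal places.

55.726

X̄̄ = (48.6 + 52.2 + 44.6 + 51.4 + 46.1 + 48.3) / 6 = 291.2000 / 6 = 48.5333
R̄ = (16.1 + 7.3 + 4.6 + 8.3 + 12.2 + 10.7) / 6 = 59.2000 / 6 = 9.8667
UCL = X̄̄ + A₂·R̄ = 48.5333 + 0.729 × 9.8667 = 55.7261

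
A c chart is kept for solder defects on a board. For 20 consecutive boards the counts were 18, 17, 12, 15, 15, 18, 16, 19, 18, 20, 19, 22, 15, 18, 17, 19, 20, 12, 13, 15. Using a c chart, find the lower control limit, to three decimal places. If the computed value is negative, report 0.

4.567

c̄ = (18 + 17 + 12 + 15 + 15 + 18 + 16 + 19 + 18 + 20 + 19 + 22 + 15 + 18 + 17 + 19 + 20 + 12 + 13 + 15) / 20 = 338 / 20 = 16.9000
LCL = c̄ − 3√c̄ = 16.9000 − 3 × 4.1110 = 4.5671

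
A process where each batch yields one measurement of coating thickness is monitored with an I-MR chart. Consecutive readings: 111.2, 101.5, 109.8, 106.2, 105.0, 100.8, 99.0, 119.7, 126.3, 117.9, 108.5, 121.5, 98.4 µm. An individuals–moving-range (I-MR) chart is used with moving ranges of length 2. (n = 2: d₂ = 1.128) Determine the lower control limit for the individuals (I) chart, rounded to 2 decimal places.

X̄ = (111.2 + 101.5 + 109.8 + 106.2 + 105.0 + 100.8 + 99.0 + 119.7 + 126.3 + 117.9 + 108.5 + 121.5 + 98.4) / 13 = 109.6769
Moving ranges: 9.7, 8.3, 3.6, 1.2, 4.2, 1.8, 20.7, 6.6, 8.4, 9.4, 13.0, 23.1; M̄R̄ = 110.0000 / 12 = 9.1667
LCL = X̄ − 3·M̄R̄/d₂ = 109.6769 − 3 × 9.1667 / 1.128 = 85.2975

85.30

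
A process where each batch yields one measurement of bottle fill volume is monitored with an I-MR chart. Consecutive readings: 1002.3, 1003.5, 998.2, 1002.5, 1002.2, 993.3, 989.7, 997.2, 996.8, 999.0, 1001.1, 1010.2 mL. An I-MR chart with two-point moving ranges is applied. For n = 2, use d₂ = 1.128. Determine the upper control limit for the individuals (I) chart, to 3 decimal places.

X̄ = (1002.3 + 1003.5 + 998.2 + 1002.5 + 1002.2 + 993.3 + 989.7 + 997.2 + 996.8 + 999.0 + 1001.1 + 1010.2) / 12 = 999.6667
Moving ranges: 1.2, 5.3, 4.3, 0.3, 8.9, 3.6, 7.5, 0.4, 2.2, 2.1, 9.1; M̄R̄ = 44.9000 / 11 = 4.0818
UCL = X̄ + 3·M̄R̄/d₂ = 999.6667 + 3 × 4.0818 / 1.128 = 1010.5226

1010.523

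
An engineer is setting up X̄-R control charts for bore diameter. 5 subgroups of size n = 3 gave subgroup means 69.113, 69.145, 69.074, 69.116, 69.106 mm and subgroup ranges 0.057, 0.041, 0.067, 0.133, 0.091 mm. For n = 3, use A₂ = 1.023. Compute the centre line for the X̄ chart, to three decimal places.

69.111

X̄̄ = (69.113 + 69.145 + 69.074 + 69.116 + 69.106) / 5 = 345.5540 / 5 = 69.1108
CL = X̄̄ = 69.1108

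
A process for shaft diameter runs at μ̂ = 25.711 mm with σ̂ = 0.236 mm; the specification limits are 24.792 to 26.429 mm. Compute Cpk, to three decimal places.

1.014

Cpu = (USL − μ̂) / (3σ̂) = (26.429 − 25.711) / (3 × 0.236) = 1.0141; Cpl = (μ̂ − LSL) / (3σ̂) = (25.711 − 24.792) / (3 × 0.236) = 1.2980; Cpk = min(Cpu, Cpl) = 1.0141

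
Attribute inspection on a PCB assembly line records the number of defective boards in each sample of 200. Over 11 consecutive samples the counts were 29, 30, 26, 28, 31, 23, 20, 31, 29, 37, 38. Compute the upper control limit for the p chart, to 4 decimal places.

0.2213

p̄ = Σdᵢ / (k·n) = 322 / (11 × 200) = 0.14636
UCL = p̄ + 3·√(p̄(1−p̄)/n) = 0.14636 + 3 × √(0.14636×0.85364/200) = 0.14636 + 3 × 0.02499 = 0.22135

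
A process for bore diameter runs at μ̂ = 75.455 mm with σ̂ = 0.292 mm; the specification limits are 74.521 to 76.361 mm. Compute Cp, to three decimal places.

1.050

Cp = (USL − LSL) / (6σ̂) = (76.361 − 74.521) / (6 × 0.292) = 1.8400 / 1.7520 = 1.0502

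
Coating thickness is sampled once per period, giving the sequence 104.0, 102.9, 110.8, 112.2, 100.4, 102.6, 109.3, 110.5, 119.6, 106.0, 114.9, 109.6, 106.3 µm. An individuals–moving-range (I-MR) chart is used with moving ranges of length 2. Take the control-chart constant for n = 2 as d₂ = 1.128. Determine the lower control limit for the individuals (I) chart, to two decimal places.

X̄ = (104.0 + 102.9 + 110.8 + 112.2 + 100.4 + 102.6 + 109.3 + 110.5 + 119.6 + 106.0 + 114.9 + 109.6 + 106.3) / 13 = 108.3923
Moving ranges: 1.1, 7.9, 1.4, 11.8, 2.2, 6.7, 1.2, 9.1, 13.6, 8.9, 5.3, 3.3; M̄R̄ = 72.5000 / 12 = 6.0417
LCL = X̄ − 3·M̄R̄/d₂ = 108.3923 − 3 × 6.0417 / 1.128 = 92.3240

92.32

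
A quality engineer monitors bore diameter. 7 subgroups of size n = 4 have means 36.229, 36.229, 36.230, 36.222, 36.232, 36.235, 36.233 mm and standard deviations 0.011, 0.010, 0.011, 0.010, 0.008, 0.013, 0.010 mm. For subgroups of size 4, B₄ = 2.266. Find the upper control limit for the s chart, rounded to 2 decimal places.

s̄ = (0.011 + 0.010 + 0.011 + 0.010 + 0.008 + 0.013 + 0.010) / 7 = 0.0104
UCL_s = B₄·s̄ = 2.266 × 0.0104 = 0.0236

0.02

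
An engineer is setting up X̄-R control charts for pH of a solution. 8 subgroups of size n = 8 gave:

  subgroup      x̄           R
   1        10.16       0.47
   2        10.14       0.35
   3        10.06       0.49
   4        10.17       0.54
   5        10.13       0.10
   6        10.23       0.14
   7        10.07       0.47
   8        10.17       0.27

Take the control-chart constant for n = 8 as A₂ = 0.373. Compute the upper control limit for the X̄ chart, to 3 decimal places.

10.273

X̄̄ = (10.16 + 10.14 + 10.06 + 10.17 + 10.13 + 10.23 + 10.07 + 10.17) / 8 = 81.1300 / 8 = 10.1412
R̄ = (0.47 + 0.35 + 0.49 + 0.54 + 0.10 + 0.14 + 0.47 + 0.27) / 8 = 2.8300 / 8 = 0.3538
UCL = X̄̄ + A₂·R̄ = 10.1412 + 0.373 × 0.3538 = 10.2732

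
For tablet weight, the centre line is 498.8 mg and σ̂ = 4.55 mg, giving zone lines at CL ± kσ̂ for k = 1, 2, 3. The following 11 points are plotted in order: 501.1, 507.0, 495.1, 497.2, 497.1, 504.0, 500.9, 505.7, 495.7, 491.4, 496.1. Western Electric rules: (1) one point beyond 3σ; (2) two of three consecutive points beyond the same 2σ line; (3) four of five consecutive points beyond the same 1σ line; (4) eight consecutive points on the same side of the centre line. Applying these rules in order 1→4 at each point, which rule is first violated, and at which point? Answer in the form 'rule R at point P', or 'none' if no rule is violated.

Zone of each point (C = within 1σ̂, B = 1σ̂–2σ̂, A = 2σ̂–3σ̂, * = beyond 3σ̂; sign = side of CL): 1:+C, 2:+B, 3:-C, 4:-C, 5:-C, 6:+B, 7:+C, 8:+B, 9:-C, 10:-B, 11:-C
No rule fires across all 11 points.

none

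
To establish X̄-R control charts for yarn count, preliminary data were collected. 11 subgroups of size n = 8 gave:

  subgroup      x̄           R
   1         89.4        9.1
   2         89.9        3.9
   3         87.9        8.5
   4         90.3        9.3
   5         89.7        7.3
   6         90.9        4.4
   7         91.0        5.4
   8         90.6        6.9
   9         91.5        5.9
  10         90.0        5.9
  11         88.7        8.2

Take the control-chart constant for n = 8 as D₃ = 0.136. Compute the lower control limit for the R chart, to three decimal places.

R̄ = (9.1 + 3.9 + 8.5 + 9.3 + 7.3 + 4.4 + 5.4 + 6.9 + 5.9 + 5.9 + 8.2) / 11 = 74.8000 / 11 = 6.8000
LCL_R = D₃·R̄ = 0.136 × 6.8000 = 0.9248

0.925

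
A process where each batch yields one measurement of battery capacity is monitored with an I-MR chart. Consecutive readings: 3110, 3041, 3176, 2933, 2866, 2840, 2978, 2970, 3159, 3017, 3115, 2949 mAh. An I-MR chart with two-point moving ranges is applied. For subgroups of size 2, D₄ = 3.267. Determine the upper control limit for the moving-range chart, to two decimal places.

Moving ranges: 69, 135, 243, 67, 26, 138, 8, 189, 142, 98, 166; M̄R̄ = 1281.0000 / 11 = 116.4545
UCL_MR = D₄·M̄R̄ = 3.267 × 116.4545 = 380.4570

380.46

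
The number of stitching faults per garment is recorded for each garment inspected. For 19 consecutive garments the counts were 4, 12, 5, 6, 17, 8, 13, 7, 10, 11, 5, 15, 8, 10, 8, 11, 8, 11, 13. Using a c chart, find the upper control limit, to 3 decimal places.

c̄ = (4 + 12 + 5 + 6 + 17 + 8 + 13 + 7 + 10 + 11 + 5 + 15 + 8 + 10 + 8 + 11 + 8 + 11 + 13) / 19 = 182 / 19 = 9.5789
UCL = c̄ + 3√c̄ = 9.5789 + 3 × √9.5789 = 9.5789 + 3 × 3.0950 = 18.8639

18.864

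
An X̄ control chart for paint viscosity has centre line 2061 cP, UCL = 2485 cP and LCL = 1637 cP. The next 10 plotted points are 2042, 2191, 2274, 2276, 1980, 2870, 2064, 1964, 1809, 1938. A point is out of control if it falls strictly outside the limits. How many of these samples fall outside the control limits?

Compare each point to [1637, 2485]: sample 6 = 2870 > UCL.

1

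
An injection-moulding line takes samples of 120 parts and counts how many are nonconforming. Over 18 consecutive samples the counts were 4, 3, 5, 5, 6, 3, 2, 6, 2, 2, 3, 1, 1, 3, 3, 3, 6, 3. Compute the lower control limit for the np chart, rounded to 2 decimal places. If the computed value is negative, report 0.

p̄ = Σdᵢ / (k·n) = 61 / (18 × 120) = 0.02824
LCL = np̄ − 3·√(np̄(1−p̄)) = 3.3889 − 3 × 1.8147 = -2.0553 → 0 (negative, so LCL = 0)

0.00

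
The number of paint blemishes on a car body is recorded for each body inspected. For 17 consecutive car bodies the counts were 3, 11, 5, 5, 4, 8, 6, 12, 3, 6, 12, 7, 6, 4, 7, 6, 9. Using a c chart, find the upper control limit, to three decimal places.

c̄ = (3 + 11 + 5 + 5 + 4 + 8 + 6 + 12 + 3 + 6 + 12 + 7 + 6 + 4 + 7 + 6 + 9) / 17 = 114 / 17 = 6.7059
UCL = c̄ + 3√c̄ = 6.7059 + 3 × √6.7059 = 6.7059 + 3 × 2.5896 = 14.4746

14.475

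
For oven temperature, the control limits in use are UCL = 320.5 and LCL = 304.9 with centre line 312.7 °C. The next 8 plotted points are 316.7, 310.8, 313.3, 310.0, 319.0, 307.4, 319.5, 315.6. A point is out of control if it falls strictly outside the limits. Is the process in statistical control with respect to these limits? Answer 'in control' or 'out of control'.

in control

All 8 points lie within [304.9, 320.5].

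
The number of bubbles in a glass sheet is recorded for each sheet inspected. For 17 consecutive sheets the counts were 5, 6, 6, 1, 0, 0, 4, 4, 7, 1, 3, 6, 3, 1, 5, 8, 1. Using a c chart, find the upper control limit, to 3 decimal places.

c̄ = (5 + 6 + 6 + 1 + 0 + 0 + 4 + 4 + 7 + 1 + 3 + 6 + 3 + 1 + 5 + 8 + 1) / 17 = 61 / 17 = 3.5882
UCL = c̄ + 3√c̄ = 3.5882 + 3 × √3.5882 = 3.5882 + 3 × 1.8943 = 9.2710

9.271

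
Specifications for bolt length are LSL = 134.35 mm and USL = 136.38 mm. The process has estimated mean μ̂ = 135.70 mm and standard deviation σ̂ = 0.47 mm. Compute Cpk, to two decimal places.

Cpu = (USL − μ̂) / (3σ̂) = (136.38 − 135.70) / (3 × 0.47) = 0.4823; Cpl = (μ̂ − LSL) / (3σ̂) = (135.70 − 134.35) / (3 × 0.47) = 0.9574; Cpk = min(Cpu, Cpl) = 0.4823

0.48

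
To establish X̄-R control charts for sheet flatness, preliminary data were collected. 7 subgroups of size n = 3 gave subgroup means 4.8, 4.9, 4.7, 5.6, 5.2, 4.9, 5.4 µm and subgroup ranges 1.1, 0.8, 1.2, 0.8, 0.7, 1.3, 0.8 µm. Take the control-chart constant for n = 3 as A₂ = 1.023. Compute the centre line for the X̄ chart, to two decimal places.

5.07

X̄̄ = (4.8 + 4.9 + 4.7 + 5.6 + 5.2 + 4.9 + 5.4) / 7 = 35.5000 / 7 = 5.0714
CL = X̄̄ = 5.0714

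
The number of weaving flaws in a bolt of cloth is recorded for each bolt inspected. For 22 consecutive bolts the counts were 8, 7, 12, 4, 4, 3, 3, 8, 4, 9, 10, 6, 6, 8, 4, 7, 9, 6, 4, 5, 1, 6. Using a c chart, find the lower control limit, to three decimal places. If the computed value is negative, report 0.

0.000

c̄ = (8 + 7 + 12 + 4 + 4 + 3 + 3 + 8 + 4 + 9 + 10 + 6 + 6 + 8 + 4 + 7 + 9 + 6 + 4 + 5 + 1 + 6) / 22 = 134 / 22 = 6.0909
LCL = c̄ − 3√c̄ = 6.0909 − 3 × 2.4680 = -1.3130 → 0 (cannot be negative)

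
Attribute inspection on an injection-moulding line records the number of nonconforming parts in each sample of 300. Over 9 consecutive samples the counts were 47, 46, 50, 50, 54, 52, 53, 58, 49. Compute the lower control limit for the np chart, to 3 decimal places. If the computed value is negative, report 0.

31.482

p̄ = Σdᵢ / (k·n) = 459 / (9 × 300) = 0.17000
LCL = np̄ − 3·√(np̄(1−p̄)) = 51.0000 − 3 × 6.5062 = 31.4815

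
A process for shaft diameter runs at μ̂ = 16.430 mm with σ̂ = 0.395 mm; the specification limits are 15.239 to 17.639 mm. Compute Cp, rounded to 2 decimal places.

1.01

Cp = (USL − LSL) / (6σ̂) = (17.639 − 15.239) / (6 × 0.395) = 2.4000 / 2.3700 = 1.0127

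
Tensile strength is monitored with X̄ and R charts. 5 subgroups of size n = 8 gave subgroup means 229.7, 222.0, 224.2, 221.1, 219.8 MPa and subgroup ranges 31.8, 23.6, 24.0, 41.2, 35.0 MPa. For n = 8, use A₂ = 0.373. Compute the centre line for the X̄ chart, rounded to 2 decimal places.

223.36

X̄̄ = (229.7 + 222.0 + 224.2 + 221.1 + 219.8) / 5 = 1116.8000 / 5 = 223.3600
CL = X̄̄ = 223.3600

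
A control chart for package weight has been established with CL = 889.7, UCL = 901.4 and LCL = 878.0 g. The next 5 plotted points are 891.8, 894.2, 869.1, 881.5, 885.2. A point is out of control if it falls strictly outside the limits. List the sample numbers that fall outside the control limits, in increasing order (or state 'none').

Compare each point to [878.0, 901.4]: sample 3 = 869.1 < LCL.

3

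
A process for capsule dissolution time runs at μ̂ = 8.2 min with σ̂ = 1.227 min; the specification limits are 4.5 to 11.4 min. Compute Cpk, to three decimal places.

0.869

Cpu = (USL − μ̂) / (3σ̂) = (11.4 − 8.2) / (3 × 1.227) = 0.8693; Cpl = (μ̂ − LSL) / (3σ̂) = (8.2 − 4.5) / (3 × 1.227) = 1.0052; Cpk = min(Cpu, Cpl) = 0.8693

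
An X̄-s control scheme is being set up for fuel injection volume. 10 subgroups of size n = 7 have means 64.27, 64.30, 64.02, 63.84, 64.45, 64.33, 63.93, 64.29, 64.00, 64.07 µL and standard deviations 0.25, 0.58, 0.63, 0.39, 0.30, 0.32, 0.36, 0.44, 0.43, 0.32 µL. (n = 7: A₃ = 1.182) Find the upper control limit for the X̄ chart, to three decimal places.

X̄̄ = (64.27 + 64.30 + 64.02 + 63.84 + 64.45 + 64.33 + 63.93 + 64.29 + 64.00 + 64.07) / 10 = 64.1500
s̄ = (0.25 + 0.58 + 0.63 + 0.39 + 0.30 + 0.32 + 0.36 + 0.44 + 0.43 + 0.32) / 10 = 0.4020
UCL = X̄̄ + A₃·s̄ = 64.1500 + 1.182 × 0.4020 = 64.6252

64.625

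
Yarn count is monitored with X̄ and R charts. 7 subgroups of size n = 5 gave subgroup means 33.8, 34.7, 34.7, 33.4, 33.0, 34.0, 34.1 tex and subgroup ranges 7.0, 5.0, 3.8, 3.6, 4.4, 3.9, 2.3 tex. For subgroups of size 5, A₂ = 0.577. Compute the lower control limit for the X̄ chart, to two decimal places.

31.48

X̄̄ = (33.8 + 34.7 + 34.7 + 33.4 + 33.0 + 34.0 + 34.1) / 7 = 237.7000 / 7 = 33.9571
R̄ = (7.0 + 5.0 + 3.8 + 3.6 + 4.4 + 3.9 + 2.3) / 7 = 30.0000 / 7 = 4.2857
LCL = X̄̄ − A₂·R̄ = 33.9571 − 0.577 × 4.2857 = 31.4843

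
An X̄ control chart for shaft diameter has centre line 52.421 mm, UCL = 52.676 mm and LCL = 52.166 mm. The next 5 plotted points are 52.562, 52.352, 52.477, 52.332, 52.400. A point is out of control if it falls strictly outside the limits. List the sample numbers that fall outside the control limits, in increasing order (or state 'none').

All 5 points lie within [52.166, 52.676].

none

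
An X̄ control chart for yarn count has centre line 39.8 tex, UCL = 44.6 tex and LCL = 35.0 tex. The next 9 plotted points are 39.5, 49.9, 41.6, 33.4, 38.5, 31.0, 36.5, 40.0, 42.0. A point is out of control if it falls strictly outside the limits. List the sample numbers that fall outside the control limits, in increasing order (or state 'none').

Compare each point to [35.0, 44.6]: sample 2 = 49.9 > UCL; sample 4 = 33.4 < LCL; sample 6 = 31.0 < LCL.

2, 4, 6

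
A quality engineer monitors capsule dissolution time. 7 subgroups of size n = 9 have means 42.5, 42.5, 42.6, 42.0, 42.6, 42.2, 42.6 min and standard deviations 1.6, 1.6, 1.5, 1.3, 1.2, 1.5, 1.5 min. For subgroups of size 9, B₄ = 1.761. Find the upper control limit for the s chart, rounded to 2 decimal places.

s̄ = (1.6 + 1.6 + 1.5 + 1.3 + 1.2 + 1.5 + 1.5) / 7 = 1.4571
UCL_s = B₄·s̄ = 1.761 × 1.4571 = 2.5660

2.57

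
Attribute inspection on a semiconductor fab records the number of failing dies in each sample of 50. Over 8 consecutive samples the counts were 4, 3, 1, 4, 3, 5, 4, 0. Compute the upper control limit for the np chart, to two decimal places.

8.04

p̄ = Σdᵢ / (k·n) = 24 / (8 × 50) = 0.06000
UCL = np̄ + 3·√(np̄(1−p̄)) = 3.0000 + 3 × √(3.0000×0.94000) = 3.0000 + 3 × 1.6793 = 8.0379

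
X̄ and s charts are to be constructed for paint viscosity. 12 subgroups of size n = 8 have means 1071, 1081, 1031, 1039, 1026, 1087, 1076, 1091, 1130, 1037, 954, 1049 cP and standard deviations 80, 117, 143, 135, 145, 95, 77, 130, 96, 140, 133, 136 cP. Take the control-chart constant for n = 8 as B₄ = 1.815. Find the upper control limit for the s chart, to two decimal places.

215.83

s̄ = (80 + 117 + 143 + 135 + 145 + 95 + 77 + 130 + 96 + 140 + 133 + 136) / 12 = 118.9167
UCL_s = B₄·s̄ = 1.815 × 118.9167 = 215.8338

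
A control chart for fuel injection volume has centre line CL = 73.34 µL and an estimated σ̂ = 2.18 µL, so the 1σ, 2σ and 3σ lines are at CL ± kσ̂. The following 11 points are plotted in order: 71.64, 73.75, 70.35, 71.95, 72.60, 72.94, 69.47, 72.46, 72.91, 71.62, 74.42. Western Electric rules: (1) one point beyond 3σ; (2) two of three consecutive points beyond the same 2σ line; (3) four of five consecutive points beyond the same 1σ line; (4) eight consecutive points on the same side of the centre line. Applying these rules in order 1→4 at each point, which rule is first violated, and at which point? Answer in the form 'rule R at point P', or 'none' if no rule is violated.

Zone of each point (C = within 1σ̂, B = 1σ̂–2σ̂, A = 2σ̂–3σ̂, * = beyond 3σ̂; sign = side of CL): 1:-C, 2:+C, 3:-B, 4:-C, 5:-C, 6:-C, 7:-B, 8:-C, 9:-C, 10:-C, 11:+C
Rule 4 (eight consecutive points on the same side of the centre line) is satisfied at point 10.

rule 4 at point 10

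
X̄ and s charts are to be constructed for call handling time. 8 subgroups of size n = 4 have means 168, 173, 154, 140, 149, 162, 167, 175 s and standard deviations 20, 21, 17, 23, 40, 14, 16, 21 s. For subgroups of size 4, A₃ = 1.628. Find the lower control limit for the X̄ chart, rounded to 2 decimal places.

X̄̄ = (168 + 173 + 154 + 140 + 149 + 162 + 167 + 175) / 8 = 161.0000
s̄ = (20 + 21 + 17 + 23 + 40 + 14 + 16 + 21) / 8 = 21.5000
LCL = X̄̄ − A₃·s̄ = 161.0000 − 1.628 × 21.5000 = 125.9980

126.00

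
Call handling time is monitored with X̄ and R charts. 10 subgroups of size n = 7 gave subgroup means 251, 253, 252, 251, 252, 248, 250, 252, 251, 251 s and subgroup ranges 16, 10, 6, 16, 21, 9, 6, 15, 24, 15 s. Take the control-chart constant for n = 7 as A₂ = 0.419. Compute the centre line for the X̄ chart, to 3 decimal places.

X̄̄ = (251 + 253 + 252 + 251 + 252 + 248 + 250 + 252 + 251 + 251) / 10 = 2511.0000 / 10 = 251.1000
CL = X̄̄ = 251.1000

251.100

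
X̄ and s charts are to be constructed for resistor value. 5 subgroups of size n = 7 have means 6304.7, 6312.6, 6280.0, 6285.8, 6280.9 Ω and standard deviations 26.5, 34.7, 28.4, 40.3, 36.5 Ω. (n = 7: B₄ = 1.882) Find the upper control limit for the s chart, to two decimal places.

s̄ = (26.5 + 34.7 + 28.4 + 40.3 + 36.5) / 5 = 33.2800
UCL_s = B₄·s̄ = 1.882 × 33.2800 = 62.6330

62.63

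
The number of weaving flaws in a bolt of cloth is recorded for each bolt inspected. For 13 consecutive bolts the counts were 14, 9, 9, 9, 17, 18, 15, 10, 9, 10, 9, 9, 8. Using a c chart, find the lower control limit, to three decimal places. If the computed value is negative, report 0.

1.177

c̄ = (14 + 9 + 9 + 9 + 17 + 18 + 15 + 10 + 9 + 10 + 9 + 9 + 8) / 13 = 146 / 13 = 11.2308
LCL = c̄ − 3√c̄ = 11.2308 − 3 × 3.3512 = 1.1771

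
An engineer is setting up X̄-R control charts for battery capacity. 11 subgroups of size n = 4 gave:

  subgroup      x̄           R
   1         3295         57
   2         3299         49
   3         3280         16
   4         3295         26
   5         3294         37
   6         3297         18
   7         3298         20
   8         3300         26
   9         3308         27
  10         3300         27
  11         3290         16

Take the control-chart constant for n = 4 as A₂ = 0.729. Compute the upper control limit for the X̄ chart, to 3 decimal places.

X̄̄ = (3295 + 3299 + 3280 + 3295 + 3294 + 3297 + 3298 + 3300 + 3308 + 3300 + 3290) / 11 = 36256.0000 / 11 = 3296.0000
R̄ = (57 + 49 + 16 + 26 + 37 + 18 + 20 + 26 + 27 + 27 + 16) / 11 = 319.0000 / 11 = 29.0000
UCL = X̄̄ + A₂·R̄ = 3296.0000 + 0.729 × 29.0000 = 3317.1410

3317.141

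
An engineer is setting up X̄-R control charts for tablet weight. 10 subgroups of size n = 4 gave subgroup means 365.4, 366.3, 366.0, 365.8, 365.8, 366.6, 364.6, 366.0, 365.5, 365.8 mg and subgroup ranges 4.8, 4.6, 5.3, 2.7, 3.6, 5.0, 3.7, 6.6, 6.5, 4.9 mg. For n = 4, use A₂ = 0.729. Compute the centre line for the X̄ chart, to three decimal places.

X̄̄ = (365.4 + 366.3 + 366.0 + 365.8 + 365.8 + 366.6 + 364.6 + 366.0 + 365.5 + 365.8) / 10 = 3657.8000 / 10 = 365.7800
CL = X̄̄ = 365.7800

365.780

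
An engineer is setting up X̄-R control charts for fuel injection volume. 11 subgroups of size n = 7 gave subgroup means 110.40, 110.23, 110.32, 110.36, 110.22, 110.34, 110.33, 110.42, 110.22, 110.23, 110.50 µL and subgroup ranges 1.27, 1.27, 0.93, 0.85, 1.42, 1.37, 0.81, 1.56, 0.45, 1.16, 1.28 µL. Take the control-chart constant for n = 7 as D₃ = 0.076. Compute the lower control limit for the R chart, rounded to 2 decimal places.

R̄ = (1.27 + 1.27 + 0.93 + 0.85 + 1.42 + 1.37 + 0.81 + 1.56 + 0.45 + 1.16 + 1.28) / 11 = 12.3700 / 11 = 1.1245
LCL_R = D₃·R̄ = 0.076 × 1.1245 = 0.0855

0.09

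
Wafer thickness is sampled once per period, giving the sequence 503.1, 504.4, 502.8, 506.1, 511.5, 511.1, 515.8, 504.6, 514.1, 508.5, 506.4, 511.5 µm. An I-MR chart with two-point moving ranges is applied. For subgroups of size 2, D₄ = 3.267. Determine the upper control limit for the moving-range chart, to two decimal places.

14.91

Moving ranges: 1.3, 1.6, 3.3, 5.4, 0.4, 4.7, 11.2, 9.5, 5.6, 2.1, 5.1; M̄R̄ = 50.2000 / 11 = 4.5636
UCL_MR = D₄·M̄R̄ = 3.267 × 4.5636 = 14.9094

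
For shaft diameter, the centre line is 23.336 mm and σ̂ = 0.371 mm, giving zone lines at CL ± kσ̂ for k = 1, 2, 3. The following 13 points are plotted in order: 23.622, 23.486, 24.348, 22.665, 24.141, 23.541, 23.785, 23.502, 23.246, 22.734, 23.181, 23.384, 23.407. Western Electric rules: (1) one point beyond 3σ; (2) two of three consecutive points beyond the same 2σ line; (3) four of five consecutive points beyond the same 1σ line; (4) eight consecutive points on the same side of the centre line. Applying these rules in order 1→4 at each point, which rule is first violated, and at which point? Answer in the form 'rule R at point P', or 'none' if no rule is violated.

Zone of each point (C = within 1σ̂, B = 1σ̂–2σ̂, A = 2σ̂–3σ̂, * = beyond 3σ̂; sign = side of CL): 1:+C, 2:+C, 3:+A, 4:-B, 5:+A, 6:+C, 7:+B, 8:+C, 9:-C, 10:-B, 11:-C, 12:+C, 13:+C
Rule 2 (two of three consecutive points beyond the same 2σ limit) is satisfied at point 5.

rule 2 at point 5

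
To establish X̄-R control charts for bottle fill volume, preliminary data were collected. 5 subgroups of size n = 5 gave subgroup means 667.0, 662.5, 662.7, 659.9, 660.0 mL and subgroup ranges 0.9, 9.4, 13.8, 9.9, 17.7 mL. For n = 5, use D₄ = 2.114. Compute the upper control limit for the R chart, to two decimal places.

R̄ = (0.9 + 9.4 + 13.8 + 9.9 + 17.7) / 5 = 51.7000 / 5 = 10.3400
UCL_R = D₄·R̄ = 2.114 × 10.3400 = 21.8588

21.86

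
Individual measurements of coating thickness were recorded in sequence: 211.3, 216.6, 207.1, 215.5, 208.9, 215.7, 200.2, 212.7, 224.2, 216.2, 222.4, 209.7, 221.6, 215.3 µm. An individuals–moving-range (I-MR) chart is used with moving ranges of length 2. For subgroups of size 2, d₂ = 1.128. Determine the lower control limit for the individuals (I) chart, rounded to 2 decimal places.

189.30

X̄ = (211.3 + 216.6 + 207.1 + 215.5 + 208.9 + 215.7 + 200.2 + 212.7 + 224.2 + 216.2 + 222.4 + 209.7 + 221.6 + 215.3) / 14 = 214.1000
Moving ranges: 5.3, 9.5, 8.4, 6.6, 6.8, 15.5, 12.5, 11.5, 8.0, 6.2, 12.7, 11.9, 6.3; M̄R̄ = 121.2000 / 13 = 9.3231
LCL = X̄ − 3·M̄R̄/d₂ = 214.1000 − 3 × 9.3231 / 1.128 = 189.3046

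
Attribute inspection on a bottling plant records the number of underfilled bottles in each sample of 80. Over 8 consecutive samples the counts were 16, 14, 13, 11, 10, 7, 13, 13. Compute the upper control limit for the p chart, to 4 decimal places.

p̄ = Σdᵢ / (k·n) = 97 / (8 × 80) = 0.15156
UCL = p̄ + 3·√(p̄(1−p̄)/n) = 0.15156 + 3 × √(0.15156×0.84844/80) = 0.15156 + 3 × 0.04009 = 0.27184

0.2718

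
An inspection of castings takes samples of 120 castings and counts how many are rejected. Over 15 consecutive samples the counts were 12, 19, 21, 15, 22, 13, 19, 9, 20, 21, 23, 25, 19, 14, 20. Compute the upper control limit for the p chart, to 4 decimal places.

p̄ = Σdᵢ / (k·n) = 272 / (15 × 120) = 0.15111
UCL = p̄ + 3·√(p̄(1−p̄)/n) = 0.15111 + 3 × √(0.15111×0.84889/120) = 0.15111 + 3 × 0.03270 = 0.24920

0.2492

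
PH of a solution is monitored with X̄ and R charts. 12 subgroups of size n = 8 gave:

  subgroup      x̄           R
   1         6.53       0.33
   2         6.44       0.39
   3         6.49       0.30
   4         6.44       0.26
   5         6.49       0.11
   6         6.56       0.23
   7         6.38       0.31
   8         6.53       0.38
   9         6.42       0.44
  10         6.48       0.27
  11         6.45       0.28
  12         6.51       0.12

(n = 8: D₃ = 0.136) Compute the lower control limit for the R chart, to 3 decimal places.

R̄ = (0.33 + 0.39 + 0.30 + 0.26 + 0.11 + 0.23 + 0.31 + 0.38 + 0.44 + 0.27 + 0.28 + 0.12) / 12 = 3.4200 / 12 = 0.2850
LCL_R = D₃·R̄ = 0.136 × 0.2850 = 0.0388

0.039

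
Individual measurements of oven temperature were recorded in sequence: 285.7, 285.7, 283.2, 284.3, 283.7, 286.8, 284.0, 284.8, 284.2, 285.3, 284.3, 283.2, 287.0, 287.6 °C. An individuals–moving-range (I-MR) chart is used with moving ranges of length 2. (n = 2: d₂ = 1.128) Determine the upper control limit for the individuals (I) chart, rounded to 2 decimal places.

X̄ = (285.7 + 285.7 + 283.2 + 284.3 + 283.7 + 286.8 + 284.0 + 284.8 + 284.2 + 285.3 + 284.3 + 283.2 + 287.0 + 287.6) / 14 = 284.9857
Moving ranges: 0.0, 2.5, 1.1, 0.6, 3.1, 2.8, 0.8, 0.6, 1.1, 1.0, 1.1, 3.8, 0.6; M̄R̄ = 19.1000 / 13 = 1.4692
UCL = X̄ + 3·M̄R̄/d₂ = 284.9857 + 3 × 1.4692 / 1.128 = 288.8932

288.89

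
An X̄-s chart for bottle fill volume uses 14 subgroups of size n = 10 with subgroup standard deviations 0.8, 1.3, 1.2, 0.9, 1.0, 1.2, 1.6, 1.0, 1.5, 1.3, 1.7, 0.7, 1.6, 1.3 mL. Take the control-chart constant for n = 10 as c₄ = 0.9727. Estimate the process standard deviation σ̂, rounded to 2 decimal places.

1.26

s̄ = (0.8 + 1.3 + 1.2 + 0.9 + 1.0 + 1.2 + 1.6 + 1.0 + 1.5 + 1.3 + 1.7 + 0.7 + 1.6 + 1.3) / 14 = 1.2214
σ̂ = s̄ / c₄ = 1.2214 / 0.9727 = 1.2557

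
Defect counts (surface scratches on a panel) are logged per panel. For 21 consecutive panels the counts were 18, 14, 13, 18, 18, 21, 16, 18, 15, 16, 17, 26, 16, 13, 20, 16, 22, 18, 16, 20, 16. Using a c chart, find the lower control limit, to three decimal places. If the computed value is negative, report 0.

4.935

c̄ = (18 + 14 + 13 + 18 + 18 + 21 + 16 + 18 + 15 + 16 + 17 + 26 + 16 + 13 + 20 + 16 + 22 + 18 + 16 + 20 + 16) / 21 = 367 / 21 = 17.4762
LCL = c̄ − 3√c̄ = 17.4762 − 3 × 4.1805 = 4.9348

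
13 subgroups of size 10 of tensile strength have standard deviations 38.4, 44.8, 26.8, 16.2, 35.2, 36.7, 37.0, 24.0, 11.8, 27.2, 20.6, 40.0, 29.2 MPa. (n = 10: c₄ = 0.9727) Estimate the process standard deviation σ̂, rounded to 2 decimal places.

30.68

s̄ = (38.4 + 44.8 + 26.8 + 16.2 + 35.2 + 36.7 + 37.0 + 24.0 + 11.8 + 27.2 + 20.6 + 40.0 + 29.2) / 13 = 29.8385
σ̂ = s̄ / c₄ = 29.8385 / 0.9727 = 30.6759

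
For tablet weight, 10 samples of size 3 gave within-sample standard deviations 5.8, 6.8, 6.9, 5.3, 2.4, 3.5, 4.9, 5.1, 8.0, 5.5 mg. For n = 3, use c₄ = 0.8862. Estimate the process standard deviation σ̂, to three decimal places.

s̄ = (5.8 + 6.8 + 6.9 + 5.3 + 2.4 + 3.5 + 4.9 + 5.1 + 8.0 + 5.5) / 10 = 5.4200
σ̂ = s̄ / c₄ = 5.4200 / 0.8862 = 6.1160

6.116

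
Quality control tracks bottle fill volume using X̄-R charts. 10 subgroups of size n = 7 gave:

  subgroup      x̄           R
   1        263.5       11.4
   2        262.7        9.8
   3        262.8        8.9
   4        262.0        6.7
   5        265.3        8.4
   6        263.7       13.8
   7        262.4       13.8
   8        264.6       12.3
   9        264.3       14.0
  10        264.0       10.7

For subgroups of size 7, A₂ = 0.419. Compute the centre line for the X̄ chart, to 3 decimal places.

X̄̄ = (263.5 + 262.7 + 262.8 + 262.0 + 265.3 + 263.7 + 262.4 + 264.6 + 264.3 + 264.0) / 10 = 2635.3000 / 10 = 263.5300
CL = X̄̄ = 263.5300

263.530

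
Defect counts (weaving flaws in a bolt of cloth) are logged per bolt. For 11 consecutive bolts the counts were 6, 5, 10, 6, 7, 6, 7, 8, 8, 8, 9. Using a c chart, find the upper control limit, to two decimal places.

c̄ = (6 + 5 + 10 + 6 + 7 + 6 + 7 + 8 + 8 + 8 + 9) / 11 = 80 / 11 = 7.2727
UCL = c̄ + 3√c̄ = 7.2727 + 3 × √7.2727 = 7.2727 + 3 × 2.6968 = 15.3631

15.36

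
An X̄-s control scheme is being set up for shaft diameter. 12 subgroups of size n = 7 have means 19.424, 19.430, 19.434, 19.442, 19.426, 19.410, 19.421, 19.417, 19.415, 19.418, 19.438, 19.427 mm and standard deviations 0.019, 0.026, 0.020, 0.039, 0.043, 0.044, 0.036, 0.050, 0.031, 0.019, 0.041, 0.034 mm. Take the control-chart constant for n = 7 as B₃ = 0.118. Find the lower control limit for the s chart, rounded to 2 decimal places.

0.00

s̄ = (0.019 + 0.026 + 0.020 + 0.039 + 0.043 + 0.044 + 0.036 + 0.050 + 0.031 + 0.019 + 0.041 + 0.034) / 12 = 0.0335
LCL_s = B₃·s̄ = 0.118 × 0.0335 = 0.0040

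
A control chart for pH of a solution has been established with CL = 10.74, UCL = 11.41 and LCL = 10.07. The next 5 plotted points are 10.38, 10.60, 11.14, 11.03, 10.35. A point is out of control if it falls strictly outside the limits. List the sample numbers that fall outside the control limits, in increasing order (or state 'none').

none

All 5 points lie within [10.07, 11.41].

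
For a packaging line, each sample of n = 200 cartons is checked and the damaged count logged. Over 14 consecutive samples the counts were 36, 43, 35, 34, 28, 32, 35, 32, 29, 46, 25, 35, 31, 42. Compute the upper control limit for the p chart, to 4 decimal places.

p̄ = Σdᵢ / (k·n) = 483 / (14 × 200) = 0.17250
UCL = p̄ + 3·√(p̄(1−p̄)/n) = 0.17250 + 3 × √(0.17250×0.82750/200) = 0.17250 + 3 × 0.02672 = 0.25265

0.2526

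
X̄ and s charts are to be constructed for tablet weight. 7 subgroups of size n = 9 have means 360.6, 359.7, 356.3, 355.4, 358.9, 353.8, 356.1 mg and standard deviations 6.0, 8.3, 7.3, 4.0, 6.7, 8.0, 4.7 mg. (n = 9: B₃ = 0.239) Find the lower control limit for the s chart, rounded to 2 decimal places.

s̄ = (6.0 + 8.3 + 7.3 + 4.0 + 6.7 + 8.0 + 4.7) / 7 = 6.4286
LCL_s = B₃·s̄ = 0.239 × 6.4286 = 1.5364

1.54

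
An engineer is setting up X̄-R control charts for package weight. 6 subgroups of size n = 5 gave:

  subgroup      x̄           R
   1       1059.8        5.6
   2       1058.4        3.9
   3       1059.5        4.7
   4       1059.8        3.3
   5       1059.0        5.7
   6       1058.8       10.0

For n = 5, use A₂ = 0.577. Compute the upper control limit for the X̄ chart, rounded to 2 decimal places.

X̄̄ = (1059.8 + 1058.4 + 1059.5 + 1059.8 + 1059.0 + 1058.8) / 6 = 6355.3000 / 6 = 1059.2167
R̄ = (5.6 + 3.9 + 4.7 + 3.3 + 5.7 + 10.0) / 6 = 33.2000 / 6 = 5.5333
UCL = X̄̄ + A₂·R̄ = 1059.2167 + 0.577 × 5.5333 = 1062.4094

1062.41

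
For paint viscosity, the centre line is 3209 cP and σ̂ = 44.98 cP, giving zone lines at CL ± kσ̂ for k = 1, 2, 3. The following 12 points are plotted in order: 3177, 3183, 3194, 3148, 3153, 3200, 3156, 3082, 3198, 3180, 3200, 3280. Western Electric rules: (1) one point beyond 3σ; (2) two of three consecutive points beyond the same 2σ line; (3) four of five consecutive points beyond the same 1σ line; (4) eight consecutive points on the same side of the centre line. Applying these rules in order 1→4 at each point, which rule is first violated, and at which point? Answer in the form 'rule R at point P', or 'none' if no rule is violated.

rule 3 at point 8

Zone of each point (C = within 1σ̂, B = 1σ̂–2σ̂, A = 2σ̂–3σ̂, * = beyond 3σ̂; sign = side of CL): 1:-C, 2:-C, 3:-C, 4:-B, 5:-B, 6:-C, 7:-B, 8:-A, 9:-C, 10:-C, 11:-C, 12:+B
Rule 3 (four of five consecutive points beyond the same 1σ limit) is satisfied at point 8.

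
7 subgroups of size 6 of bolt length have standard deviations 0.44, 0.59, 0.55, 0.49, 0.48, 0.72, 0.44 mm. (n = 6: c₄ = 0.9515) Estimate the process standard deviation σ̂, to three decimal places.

s̄ = (0.44 + 0.59 + 0.55 + 0.49 + 0.48 + 0.72 + 0.44) / 7 = 0.5300
σ̂ = s̄ / c₄ = 0.5300 / 0.9515 = 0.5570

0.557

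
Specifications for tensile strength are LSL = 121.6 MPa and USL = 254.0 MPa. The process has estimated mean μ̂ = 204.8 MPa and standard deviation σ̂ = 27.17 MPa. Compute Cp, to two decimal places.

0.81

Cp = (USL − LSL) / (6σ̂) = (254.0 − 121.6) / (6 × 27.17) = 132.4000 / 163.0200 = 0.8122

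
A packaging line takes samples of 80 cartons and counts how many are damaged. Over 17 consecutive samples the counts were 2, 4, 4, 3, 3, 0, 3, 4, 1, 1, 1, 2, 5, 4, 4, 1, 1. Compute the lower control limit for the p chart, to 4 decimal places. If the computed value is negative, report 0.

0.0000

p̄ = Σdᵢ / (k·n) = 43 / (17 × 80) = 0.03162
LCL = p̄ − 3·√(p̄(1−p̄)/n) = 0.03162 − 3 × 0.01956 = -0.02707 → 0 (negative, so LCL = 0)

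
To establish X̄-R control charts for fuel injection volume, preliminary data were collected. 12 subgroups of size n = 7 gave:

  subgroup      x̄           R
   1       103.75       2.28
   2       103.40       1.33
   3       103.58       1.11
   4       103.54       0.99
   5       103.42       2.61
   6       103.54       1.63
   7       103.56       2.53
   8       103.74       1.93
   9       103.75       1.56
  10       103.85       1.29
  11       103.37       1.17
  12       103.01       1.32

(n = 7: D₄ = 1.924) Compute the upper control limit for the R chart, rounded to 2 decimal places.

3.17

R̄ = (2.28 + 1.33 + 1.11 + 0.99 + 2.61 + 1.63 + 2.53 + 1.93 + 1.56 + 1.29 + 1.17 + 1.32) / 12 = 19.7500 / 12 = 1.6458
UCL_R = D₄·R̄ = 1.924 × 1.6458 = 3.1666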